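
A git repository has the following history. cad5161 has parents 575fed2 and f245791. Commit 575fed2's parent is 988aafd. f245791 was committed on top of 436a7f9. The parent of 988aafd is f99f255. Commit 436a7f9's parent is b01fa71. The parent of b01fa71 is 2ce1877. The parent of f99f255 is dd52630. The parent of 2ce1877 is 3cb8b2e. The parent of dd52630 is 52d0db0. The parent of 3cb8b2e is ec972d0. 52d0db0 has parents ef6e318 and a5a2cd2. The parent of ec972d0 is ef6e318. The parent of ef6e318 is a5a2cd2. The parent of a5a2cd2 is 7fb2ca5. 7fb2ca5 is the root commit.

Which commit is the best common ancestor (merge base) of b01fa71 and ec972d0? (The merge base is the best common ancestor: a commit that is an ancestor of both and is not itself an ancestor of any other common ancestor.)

Ancestors of b01fa71: {2ce1877, 3cb8b2e, 7fb2ca5, a5a2cd2, b01fa71, ec972d0, ef6e318}.
Ancestors of ec972d0: {7fb2ca5, a5a2cd2, ec972d0, ef6e318}.
Common ancestors: {7fb2ca5, a5a2cd2, ec972d0, ef6e318}.
Among these, ec972d0 is not an ancestor of any other common ancestor — it is the merge base.

ec972d0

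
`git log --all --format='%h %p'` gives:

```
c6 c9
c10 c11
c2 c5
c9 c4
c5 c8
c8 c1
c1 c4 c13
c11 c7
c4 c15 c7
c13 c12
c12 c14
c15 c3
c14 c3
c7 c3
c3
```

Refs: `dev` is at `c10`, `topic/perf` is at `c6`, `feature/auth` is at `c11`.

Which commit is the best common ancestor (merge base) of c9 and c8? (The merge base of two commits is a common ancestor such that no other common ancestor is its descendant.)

c4

Ancestors of c9: {c15, c3, c4, c7, c9}.
Ancestors of c8: {c1, c12, c13, c14, c15, c3, c4, c7, c8}.
Common ancestors: {c15, c3, c4, c7}.
Among these, c4 is not an ancestor of any other common ancestor — it is the merge base.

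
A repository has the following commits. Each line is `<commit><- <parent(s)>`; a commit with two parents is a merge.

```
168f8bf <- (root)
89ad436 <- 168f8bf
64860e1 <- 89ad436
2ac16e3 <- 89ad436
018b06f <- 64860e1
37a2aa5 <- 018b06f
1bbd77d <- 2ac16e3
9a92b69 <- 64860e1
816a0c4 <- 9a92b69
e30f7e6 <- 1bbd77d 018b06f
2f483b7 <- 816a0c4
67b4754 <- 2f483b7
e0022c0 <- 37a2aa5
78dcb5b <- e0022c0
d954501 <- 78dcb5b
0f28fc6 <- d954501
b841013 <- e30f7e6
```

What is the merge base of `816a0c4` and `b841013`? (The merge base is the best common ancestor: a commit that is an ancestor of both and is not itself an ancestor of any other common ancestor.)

64860e1

Ancestors of 816a0c4: {168f8bf, 64860e1, 816a0c4, 89ad436, 9a92b69}.
Ancestors of b841013: {018b06f, 168f8bf, 1bbd77d, 2ac16e3, 64860e1, 89ad436, b841013, e30f7e6}.
Common ancestors: {168f8bf, 64860e1, 89ad436}.
Among these, 64860e1 is not an ancestor of any other common ancestor — it is the merge base.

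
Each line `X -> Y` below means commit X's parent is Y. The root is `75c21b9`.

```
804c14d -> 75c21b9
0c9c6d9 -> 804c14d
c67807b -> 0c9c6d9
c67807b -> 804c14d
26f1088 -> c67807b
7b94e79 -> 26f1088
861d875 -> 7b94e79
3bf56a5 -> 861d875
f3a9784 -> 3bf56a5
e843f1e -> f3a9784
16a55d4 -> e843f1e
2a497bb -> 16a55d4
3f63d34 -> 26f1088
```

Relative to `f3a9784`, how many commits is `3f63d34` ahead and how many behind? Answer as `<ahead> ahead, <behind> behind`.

1 ahead, 4 behind

Reachable from 3f63d34: {0c9c6d9, 26f1088, 3f63d34, 75c21b9, 804c14d, c67807b}.
Reachable from f3a9784: {0c9c6d9, 26f1088, 3bf56a5, 75c21b9, 7b94e79, 804c14d, 861d875, c67807b, f3a9784}.
Only in 3f63d34's history (ahead): {3f63d34} — 1.
Only in f3a9784's history (behind): {3bf56a5, 7b94e79, 861d875, f3a9784} — 4.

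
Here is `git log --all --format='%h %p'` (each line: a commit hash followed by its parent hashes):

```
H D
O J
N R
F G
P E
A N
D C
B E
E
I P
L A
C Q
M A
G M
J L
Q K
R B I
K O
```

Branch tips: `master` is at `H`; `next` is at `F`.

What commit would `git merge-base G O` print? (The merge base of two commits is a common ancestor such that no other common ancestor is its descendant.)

Ancestors of G: {A, B, E, G, I, M, N, P, R}.
Ancestors of O: {A, B, E, I, J, L, N, O, P, R}.
Common ancestors: {A, B, E, I, N, P, R}.
Among these, A is not an ancestor of any other common ancestor — it is the merge base.

A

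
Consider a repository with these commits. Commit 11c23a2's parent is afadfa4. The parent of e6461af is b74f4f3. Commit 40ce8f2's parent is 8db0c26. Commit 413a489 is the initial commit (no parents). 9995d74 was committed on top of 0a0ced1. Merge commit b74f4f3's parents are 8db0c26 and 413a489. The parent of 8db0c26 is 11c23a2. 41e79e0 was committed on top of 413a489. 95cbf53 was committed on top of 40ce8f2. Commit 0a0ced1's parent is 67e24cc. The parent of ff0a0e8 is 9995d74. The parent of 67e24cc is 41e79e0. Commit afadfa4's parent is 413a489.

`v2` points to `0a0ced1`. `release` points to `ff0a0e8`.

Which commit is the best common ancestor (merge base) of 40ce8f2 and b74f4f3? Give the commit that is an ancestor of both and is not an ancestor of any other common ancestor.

8db0c26

Ancestors of 40ce8f2: {11c23a2, 40ce8f2, 413a489, 8db0c26, afadfa4}.
Ancestors of b74f4f3: {11c23a2, 413a489, 8db0c26, afadfa4, b74f4f3}.
Common ancestors: {11c23a2, 413a489, 8db0c26, afadfa4}.
Among these, 8db0c26 is not an ancestor of any other common ancestor — it is the merge base.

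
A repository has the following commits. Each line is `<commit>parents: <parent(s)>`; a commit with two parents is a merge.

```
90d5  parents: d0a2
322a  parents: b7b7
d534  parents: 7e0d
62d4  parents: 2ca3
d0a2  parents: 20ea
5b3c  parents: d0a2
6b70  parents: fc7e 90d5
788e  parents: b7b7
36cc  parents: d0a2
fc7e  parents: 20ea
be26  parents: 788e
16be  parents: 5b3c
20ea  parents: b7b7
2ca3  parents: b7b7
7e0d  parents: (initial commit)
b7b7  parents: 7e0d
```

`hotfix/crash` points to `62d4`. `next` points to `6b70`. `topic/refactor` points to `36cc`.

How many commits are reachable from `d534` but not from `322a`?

Reachable from d534: {7e0d, d534}.
Reachable from 322a: {322a, 7e0d, b7b7}.
In d534's history but not 322a's: {d534} — 1 commit.

1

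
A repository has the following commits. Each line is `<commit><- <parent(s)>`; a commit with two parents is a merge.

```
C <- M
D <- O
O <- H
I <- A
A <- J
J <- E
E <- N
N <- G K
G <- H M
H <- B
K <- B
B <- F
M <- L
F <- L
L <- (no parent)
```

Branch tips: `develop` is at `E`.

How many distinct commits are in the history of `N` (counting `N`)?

Walking parent pointers from N: reachable set = {B, F, G, H, K, L, M, N}.
That is 8 commits.

8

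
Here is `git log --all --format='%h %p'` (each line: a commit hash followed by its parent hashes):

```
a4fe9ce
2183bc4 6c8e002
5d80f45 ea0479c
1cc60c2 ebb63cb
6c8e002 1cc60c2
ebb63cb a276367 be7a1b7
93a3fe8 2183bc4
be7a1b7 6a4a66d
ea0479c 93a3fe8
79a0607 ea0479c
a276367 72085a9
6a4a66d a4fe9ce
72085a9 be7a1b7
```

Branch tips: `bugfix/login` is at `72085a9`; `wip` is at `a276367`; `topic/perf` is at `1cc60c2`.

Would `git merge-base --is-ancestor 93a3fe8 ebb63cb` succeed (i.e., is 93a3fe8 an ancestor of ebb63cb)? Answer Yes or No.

Ancestors of ebb63cb: {6a4a66d, 72085a9, a276367, a4fe9ce, be7a1b7, ebb63cb}.
93a3fe8 is not in that set, so it is not an ancestor of ebb63cb.

No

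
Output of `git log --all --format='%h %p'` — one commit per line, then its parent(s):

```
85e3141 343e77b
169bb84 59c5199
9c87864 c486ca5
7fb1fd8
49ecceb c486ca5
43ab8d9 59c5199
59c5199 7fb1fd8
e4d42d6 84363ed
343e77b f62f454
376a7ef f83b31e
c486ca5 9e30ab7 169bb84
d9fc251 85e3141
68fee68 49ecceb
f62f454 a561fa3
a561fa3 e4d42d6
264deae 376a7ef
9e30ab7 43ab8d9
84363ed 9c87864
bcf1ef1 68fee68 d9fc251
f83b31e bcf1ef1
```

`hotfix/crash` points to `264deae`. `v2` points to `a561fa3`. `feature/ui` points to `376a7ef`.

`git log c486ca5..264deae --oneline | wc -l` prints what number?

14

Reachable from 264deae: {169bb84, 264deae, 343e77b, 376a7ef, 43ab8d9, 49ecceb, 59c5199, 68fee68, 7fb1fd8, 84363ed, 85e3141, 9c87864, 9e30ab7, a561fa3, bcf1ef1, c486ca5, d9fc251, e4d42d6, f62f454, f83b31e}.
Reachable from c486ca5: {169bb84, 43ab8d9, 59c5199, 7fb1fd8, 9e30ab7, c486ca5}.
In 264deae's history but not c486ca5's: {264deae, 343e77b, 376a7ef, 49ecceb, 68fee68, 84363ed, 85e3141, 9c87864, a561fa3, bcf1ef1, d9fc251, e4d42d6, f62f454, f83b31e} — 14 commits.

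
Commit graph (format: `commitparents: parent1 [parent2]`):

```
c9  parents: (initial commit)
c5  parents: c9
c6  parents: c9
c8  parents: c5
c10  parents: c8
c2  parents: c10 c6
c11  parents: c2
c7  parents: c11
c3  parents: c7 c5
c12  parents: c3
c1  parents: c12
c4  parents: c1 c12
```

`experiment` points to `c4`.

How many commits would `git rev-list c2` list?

6

Walking parent pointers from c2: reachable set = {c10, c2, c5, c6, c8, c9}.
That is 6 commits.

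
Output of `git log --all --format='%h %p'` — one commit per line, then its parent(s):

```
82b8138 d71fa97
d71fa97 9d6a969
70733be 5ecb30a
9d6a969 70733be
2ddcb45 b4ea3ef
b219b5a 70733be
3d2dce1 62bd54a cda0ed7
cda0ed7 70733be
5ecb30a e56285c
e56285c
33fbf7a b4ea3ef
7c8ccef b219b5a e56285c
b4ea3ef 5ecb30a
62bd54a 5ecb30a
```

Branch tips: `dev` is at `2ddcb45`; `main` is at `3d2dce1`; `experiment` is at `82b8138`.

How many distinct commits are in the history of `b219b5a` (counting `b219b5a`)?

Walking parent pointers from b219b5a: reachable set = {5ecb30a, 70733be, b219b5a, e56285c}.
That is 4 commits.

4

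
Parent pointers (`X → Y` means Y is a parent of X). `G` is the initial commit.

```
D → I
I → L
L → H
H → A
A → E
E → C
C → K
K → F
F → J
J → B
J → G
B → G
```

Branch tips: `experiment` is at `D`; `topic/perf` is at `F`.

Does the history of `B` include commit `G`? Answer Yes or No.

Yes

Ancestors of B (commits reachable by following parents): {B, G}.
G is in that set, so it is an ancestor of B.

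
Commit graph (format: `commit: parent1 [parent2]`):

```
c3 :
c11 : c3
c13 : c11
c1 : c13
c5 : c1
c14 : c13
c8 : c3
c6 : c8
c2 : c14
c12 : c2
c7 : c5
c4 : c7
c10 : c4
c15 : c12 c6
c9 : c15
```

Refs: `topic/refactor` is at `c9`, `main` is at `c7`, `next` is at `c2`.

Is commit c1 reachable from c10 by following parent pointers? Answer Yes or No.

Yes

Ancestors of c10 (commits reachable by following parents): {c1, c10, c11, c13, c3, c4, c5, c7}.
c1 is in that set, so it is an ancestor of c10.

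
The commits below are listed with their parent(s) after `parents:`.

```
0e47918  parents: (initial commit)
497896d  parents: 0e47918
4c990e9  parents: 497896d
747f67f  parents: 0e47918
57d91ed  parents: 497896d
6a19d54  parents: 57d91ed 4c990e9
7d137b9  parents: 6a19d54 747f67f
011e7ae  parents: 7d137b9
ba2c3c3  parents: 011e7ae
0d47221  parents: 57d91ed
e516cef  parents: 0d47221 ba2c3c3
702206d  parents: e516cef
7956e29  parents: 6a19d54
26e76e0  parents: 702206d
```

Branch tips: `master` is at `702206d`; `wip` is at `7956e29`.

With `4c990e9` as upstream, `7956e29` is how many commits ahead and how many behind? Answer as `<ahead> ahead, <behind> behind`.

3 ahead, 0 behind

Reachable from 7956e29: {0e47918, 497896d, 4c990e9, 57d91ed, 6a19d54, 7956e29}.
Reachable from 4c990e9: {0e47918, 497896d, 4c990e9}.
Only in 7956e29's history (ahead): {57d91ed, 6a19d54, 7956e29} — 3.
Only in 4c990e9's history (behind): {} — 0.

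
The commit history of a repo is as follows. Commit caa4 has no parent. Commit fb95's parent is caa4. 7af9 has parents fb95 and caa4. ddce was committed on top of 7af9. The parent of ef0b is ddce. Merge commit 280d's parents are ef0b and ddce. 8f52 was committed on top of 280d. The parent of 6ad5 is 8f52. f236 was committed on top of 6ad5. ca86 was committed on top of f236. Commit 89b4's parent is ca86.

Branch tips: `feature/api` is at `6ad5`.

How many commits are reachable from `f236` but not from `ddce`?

5

Reachable from f236: {280d, 6ad5, 7af9, 8f52, caa4, ddce, ef0b, f236, fb95}.
Reachable from ddce: {7af9, caa4, ddce, fb95}.
In f236's history but not ddce's: {280d, 6ad5, 8f52, ef0b, f236} — 5 commits.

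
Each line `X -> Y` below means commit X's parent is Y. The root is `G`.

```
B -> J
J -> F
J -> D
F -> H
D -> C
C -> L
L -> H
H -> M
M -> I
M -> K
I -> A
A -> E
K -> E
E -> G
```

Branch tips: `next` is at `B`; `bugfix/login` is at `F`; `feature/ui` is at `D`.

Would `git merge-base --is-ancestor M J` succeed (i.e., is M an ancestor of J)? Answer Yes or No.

Ancestors of J (commits reachable by following parents): {A, C, D, E, F, G, H, I, J, K, L, M}.
M is in that set, so it is an ancestor of J.

Yes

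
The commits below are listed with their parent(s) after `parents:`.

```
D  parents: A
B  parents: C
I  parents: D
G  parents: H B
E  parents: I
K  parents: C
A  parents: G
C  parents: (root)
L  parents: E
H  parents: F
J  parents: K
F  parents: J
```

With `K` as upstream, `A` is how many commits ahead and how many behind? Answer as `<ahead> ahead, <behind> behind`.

6 ahead, 0 behind

Reachable from A: {A, B, C, F, G, H, J, K}.
Reachable from K: {C, K}.
Only in A's history (ahead): {A, B, F, G, H, J} — 6.
Only in K's history (behind): {} — 0.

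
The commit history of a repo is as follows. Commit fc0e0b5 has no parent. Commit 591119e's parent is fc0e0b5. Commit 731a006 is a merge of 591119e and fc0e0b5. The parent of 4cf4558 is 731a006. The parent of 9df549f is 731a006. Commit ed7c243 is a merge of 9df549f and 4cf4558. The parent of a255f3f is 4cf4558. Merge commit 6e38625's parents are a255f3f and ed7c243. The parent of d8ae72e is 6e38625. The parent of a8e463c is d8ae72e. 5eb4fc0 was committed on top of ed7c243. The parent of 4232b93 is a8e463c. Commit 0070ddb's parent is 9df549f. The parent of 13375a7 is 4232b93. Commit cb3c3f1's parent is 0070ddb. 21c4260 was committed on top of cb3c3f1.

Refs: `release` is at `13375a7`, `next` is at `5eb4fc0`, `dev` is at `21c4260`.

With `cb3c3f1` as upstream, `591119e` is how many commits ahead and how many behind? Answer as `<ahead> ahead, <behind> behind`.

Reachable from 591119e: {591119e, fc0e0b5}.
Reachable from cb3c3f1: {0070ddb, 591119e, 731a006, 9df549f, cb3c3f1, fc0e0b5}.
Only in 591119e's history (ahead): {} — 0.
Only in cb3c3f1's history (behind): {0070ddb, 731a006, 9df549f, cb3c3f1} — 4.

0 ahead, 4 behind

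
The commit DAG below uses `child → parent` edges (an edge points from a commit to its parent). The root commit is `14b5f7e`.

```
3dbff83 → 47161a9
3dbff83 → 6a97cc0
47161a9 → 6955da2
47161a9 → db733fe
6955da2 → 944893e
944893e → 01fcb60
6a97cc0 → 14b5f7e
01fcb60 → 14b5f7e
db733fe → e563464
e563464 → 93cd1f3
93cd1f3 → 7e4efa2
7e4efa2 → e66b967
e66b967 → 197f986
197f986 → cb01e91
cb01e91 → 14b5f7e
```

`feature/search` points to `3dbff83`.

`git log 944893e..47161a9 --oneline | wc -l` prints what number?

9

Reachable from 47161a9: {01fcb60, 14b5f7e, 197f986, 47161a9, 6955da2, 7e4efa2, 93cd1f3, 944893e, cb01e91, db733fe, e563464, e66b967}.
Reachable from 944893e: {01fcb60, 14b5f7e, 944893e}.
In 47161a9's history but not 944893e's: {197f986, 47161a9, 6955da2, 7e4efa2, 93cd1f3, cb01e91, db733fe, e563464, e66b967} — 9 commits.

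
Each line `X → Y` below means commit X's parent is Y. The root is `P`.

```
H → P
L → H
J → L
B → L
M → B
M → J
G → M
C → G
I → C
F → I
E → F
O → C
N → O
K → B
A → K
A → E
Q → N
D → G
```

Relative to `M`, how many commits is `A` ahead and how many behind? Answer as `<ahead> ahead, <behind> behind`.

7 ahead, 0 behind

Reachable from A: {A, B, C, E, F, G, H, I, J, K, L, M, P}.
Reachable from M: {B, H, J, L, M, P}.
Only in A's history (ahead): {A, C, E, F, G, I, K} — 7.
Only in M's history (behind): {} — 0.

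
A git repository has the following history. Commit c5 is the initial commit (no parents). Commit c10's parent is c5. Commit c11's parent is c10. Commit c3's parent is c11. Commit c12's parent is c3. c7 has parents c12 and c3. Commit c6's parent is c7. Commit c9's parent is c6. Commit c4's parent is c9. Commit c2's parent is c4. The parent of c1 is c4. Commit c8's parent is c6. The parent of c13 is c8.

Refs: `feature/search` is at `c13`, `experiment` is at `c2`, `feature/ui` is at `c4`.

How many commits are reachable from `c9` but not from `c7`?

2

Reachable from c9: {c10, c11, c12, c3, c5, c6, c7, c9}.
Reachable from c7: {c10, c11, c12, c3, c5, c7}.
In c9's history but not c7's: {c6, c9} — 2 commits.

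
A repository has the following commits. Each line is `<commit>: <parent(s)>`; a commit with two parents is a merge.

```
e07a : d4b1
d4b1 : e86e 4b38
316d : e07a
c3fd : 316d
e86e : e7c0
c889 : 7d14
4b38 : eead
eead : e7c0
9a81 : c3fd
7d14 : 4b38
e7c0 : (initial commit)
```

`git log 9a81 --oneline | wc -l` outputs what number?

9

Walking parent pointers from 9a81: reachable set = {316d, 4b38, 9a81, c3fd, d4b1, e07a, e7c0, e86e, eead}.
That is 9 commits.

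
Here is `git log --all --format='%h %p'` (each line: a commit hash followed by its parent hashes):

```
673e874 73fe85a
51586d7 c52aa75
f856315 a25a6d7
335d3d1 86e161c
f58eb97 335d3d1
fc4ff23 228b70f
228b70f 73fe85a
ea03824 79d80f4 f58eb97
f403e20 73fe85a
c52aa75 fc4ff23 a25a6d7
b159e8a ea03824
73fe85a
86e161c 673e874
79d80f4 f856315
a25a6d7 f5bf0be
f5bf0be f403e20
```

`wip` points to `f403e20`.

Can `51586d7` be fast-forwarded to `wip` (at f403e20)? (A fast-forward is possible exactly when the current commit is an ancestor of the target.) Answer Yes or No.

No

A fast-forward from 51586d7 to f403e20 is possible iff 51586d7 is an ancestor of f403e20.
Ancestors of f403e20: {73fe85a, f403e20}.
51586d7 is not among them, so fast-forward is not possible.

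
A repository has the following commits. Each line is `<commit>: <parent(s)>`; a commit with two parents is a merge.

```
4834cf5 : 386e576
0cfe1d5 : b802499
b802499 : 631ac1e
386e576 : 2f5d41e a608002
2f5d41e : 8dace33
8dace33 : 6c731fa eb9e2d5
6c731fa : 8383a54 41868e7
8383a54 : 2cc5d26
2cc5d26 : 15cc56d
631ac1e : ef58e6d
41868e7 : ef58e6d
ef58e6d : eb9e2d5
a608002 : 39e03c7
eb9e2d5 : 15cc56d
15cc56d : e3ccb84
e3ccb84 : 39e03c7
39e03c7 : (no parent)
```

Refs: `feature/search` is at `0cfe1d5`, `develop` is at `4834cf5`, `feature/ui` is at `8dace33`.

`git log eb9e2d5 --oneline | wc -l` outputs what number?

Walking parent pointers from eb9e2d5: reachable set = {15cc56d, 39e03c7, e3ccb84, eb9e2d5}.
That is 4 commits.

4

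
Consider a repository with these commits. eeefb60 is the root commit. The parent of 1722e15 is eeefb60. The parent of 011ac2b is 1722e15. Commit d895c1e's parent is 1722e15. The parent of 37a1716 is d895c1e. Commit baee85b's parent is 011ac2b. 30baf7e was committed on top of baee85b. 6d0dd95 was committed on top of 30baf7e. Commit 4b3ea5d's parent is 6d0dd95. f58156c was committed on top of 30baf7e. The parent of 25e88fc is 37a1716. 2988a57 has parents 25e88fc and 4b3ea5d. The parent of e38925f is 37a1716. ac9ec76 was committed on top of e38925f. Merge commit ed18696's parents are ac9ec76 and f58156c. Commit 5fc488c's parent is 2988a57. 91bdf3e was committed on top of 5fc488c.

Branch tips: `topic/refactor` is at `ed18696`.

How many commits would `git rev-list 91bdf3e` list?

Walking parent pointers from 91bdf3e: reachable set = {011ac2b, 1722e15, 25e88fc, 2988a57, 30baf7e, 37a1716, 4b3ea5d, 5fc488c, 6d0dd95, 91bdf3e, baee85b, d895c1e, eeefb60}.
That is 13 commits.

13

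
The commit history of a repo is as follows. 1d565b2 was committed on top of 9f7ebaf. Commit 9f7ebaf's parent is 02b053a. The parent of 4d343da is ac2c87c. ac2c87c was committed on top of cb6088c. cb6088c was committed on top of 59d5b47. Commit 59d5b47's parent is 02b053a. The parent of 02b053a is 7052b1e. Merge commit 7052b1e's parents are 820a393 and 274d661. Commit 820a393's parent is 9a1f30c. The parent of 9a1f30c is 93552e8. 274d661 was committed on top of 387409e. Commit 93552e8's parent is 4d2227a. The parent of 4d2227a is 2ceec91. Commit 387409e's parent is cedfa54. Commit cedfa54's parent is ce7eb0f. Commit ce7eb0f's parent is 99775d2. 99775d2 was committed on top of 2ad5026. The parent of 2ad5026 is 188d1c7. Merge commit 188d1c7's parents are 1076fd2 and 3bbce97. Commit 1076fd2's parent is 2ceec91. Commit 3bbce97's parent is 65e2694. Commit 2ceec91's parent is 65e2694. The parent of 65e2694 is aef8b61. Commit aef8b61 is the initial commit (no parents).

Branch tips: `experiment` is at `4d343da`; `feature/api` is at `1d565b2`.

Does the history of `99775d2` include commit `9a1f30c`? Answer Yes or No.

Ancestors of 99775d2: {1076fd2, 188d1c7, 2ad5026, 2ceec91, 3bbce97, 65e2694, 99775d2, aef8b61}.
9a1f30c is not in that set, so it is not an ancestor of 99775d2.

No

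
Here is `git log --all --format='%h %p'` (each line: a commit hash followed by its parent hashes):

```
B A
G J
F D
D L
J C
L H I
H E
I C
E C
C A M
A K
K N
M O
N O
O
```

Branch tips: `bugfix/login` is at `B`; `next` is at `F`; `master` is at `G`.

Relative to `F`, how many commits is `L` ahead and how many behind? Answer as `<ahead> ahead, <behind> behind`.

Reachable from L: {A, C, E, H, I, K, L, M, N, O}.
Reachable from F: {A, C, D, E, F, H, I, K, L, M, N, O}.
Only in L's history (ahead): {} — 0.
Only in F's history (behind): {D, F} — 2.

0 ahead, 2 behind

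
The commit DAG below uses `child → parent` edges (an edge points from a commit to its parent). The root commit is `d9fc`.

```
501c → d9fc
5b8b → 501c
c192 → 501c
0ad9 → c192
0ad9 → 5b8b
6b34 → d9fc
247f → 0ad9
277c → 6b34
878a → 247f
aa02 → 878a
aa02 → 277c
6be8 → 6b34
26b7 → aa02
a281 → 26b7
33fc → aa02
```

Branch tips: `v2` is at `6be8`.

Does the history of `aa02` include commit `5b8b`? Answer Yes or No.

Yes

Ancestors of aa02 (commits reachable by following parents): {0ad9, 247f, 277c, 501c, 5b8b, 6b34, 878a, aa02, c192, d9fc}.
5b8b is in that set, so it is an ancestor of aa02.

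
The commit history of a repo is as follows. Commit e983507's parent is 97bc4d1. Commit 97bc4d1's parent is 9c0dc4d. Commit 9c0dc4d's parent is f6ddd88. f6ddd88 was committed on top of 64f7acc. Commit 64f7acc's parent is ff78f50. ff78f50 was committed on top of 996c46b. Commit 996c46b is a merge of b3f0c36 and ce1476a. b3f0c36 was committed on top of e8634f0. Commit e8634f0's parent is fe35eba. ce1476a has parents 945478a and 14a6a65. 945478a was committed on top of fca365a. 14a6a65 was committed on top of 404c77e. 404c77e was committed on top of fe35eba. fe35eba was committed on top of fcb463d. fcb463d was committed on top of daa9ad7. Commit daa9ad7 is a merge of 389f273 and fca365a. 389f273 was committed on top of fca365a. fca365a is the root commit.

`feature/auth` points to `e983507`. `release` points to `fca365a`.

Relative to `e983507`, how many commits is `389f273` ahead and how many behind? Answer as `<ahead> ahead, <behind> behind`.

Reachable from 389f273: {389f273, fca365a}.
Reachable from e983507: {14a6a65, 389f273, 404c77e, 64f7acc, 945478a, 97bc4d1, 996c46b, 9c0dc4d, b3f0c36, ce1476a, daa9ad7, e8634f0, e983507, f6ddd88, fca365a, fcb463d, fe35eba, ff78f50}.
Only in 389f273's history (ahead): {} — 0.
Only in e983507's history (behind): {14a6a65, 404c77e, 64f7acc, 945478a, 97bc4d1, 996c46b, 9c0dc4d, b3f0c36, ce1476a, daa9ad7, e8634f0, e983507, f6ddd88, fcb463d, fe35eba, ff78f50} — 16.

0 ahead, 16 behind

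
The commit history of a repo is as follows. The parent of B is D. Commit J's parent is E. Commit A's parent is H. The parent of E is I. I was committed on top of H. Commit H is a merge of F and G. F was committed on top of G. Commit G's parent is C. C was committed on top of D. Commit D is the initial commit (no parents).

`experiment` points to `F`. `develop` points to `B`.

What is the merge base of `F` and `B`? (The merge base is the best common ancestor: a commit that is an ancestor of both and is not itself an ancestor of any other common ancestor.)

D

Ancestors of F: {C, D, F, G}.
Ancestors of B: {B, D}.
Common ancestors: {D}.
The only common ancestor is D, so it is the merge base.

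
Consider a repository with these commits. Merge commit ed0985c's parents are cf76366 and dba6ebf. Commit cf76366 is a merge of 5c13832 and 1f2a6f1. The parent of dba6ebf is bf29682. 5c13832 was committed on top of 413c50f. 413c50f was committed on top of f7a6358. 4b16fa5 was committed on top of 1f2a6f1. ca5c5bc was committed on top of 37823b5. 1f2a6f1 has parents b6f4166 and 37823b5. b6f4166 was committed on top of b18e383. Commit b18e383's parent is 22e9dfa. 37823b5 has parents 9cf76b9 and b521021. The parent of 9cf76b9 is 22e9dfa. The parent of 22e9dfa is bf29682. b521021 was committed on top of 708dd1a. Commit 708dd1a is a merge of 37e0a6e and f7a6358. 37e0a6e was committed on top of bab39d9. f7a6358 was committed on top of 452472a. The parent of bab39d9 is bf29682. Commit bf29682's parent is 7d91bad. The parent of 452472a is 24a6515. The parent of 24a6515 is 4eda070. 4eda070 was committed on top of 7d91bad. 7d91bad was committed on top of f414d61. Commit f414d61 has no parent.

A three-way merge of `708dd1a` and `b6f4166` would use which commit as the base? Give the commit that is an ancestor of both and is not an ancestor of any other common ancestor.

Ancestors of 708dd1a: {24a6515, 37e0a6e, 452472a, 4eda070, 708dd1a, 7d91bad, bab39d9, bf29682, f414d61, f7a6358}.
Ancestors of b6f4166: {22e9dfa, 7d91bad, b18e383, b6f4166, bf29682, f414d61}.
Common ancestors: {7d91bad, bf29682, f414d61}.
Among these, bf29682 is not an ancestor of any other common ancestor — it is the merge base.

bf29682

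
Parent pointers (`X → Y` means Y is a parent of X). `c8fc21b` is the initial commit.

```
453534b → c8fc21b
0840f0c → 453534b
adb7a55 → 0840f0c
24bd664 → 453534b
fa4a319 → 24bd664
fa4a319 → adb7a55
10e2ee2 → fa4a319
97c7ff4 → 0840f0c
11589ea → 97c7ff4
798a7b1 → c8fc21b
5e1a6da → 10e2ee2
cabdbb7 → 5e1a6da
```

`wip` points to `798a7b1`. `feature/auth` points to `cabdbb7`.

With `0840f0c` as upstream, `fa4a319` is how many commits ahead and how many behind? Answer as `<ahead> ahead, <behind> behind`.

Reachable from fa4a319: {0840f0c, 24bd664, 453534b, adb7a55, c8fc21b, fa4a319}.
Reachable from 0840f0c: {0840f0c, 453534b, c8fc21b}.
Only in fa4a319's history (ahead): {24bd664, adb7a55, fa4a319} — 3.
Only in 0840f0c's history (behind): {} — 0.

3 ahead, 0 behind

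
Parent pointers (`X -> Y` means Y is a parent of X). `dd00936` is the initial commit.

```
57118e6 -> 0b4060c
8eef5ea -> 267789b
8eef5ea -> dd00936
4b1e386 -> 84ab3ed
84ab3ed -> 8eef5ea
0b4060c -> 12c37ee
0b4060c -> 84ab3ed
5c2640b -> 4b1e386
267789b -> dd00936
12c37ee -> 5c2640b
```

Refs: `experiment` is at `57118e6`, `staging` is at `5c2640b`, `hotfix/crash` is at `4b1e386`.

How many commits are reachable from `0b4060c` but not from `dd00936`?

Reachable from 0b4060c: {0b4060c, 12c37ee, 267789b, 4b1e386, 5c2640b, 84ab3ed, 8eef5ea, dd00936}.
Reachable from dd00936: {dd00936}.
In 0b4060c's history but not dd00936's: {0b4060c, 12c37ee, 267789b, 4b1e386, 5c2640b, 84ab3ed, 8eef5ea} — 7 commits.

7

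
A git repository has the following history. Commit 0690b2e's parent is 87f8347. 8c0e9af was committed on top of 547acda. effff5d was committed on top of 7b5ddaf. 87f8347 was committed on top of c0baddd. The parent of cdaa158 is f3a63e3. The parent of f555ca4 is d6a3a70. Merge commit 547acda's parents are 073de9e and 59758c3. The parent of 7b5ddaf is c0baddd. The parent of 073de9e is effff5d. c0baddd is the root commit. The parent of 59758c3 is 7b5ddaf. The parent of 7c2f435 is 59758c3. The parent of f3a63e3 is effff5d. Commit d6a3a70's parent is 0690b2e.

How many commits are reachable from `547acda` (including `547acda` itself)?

Walking parent pointers from 547acda: reachable set = {073de9e, 547acda, 59758c3, 7b5ddaf, c0baddd, effff5d}.
That is 6 commits.

6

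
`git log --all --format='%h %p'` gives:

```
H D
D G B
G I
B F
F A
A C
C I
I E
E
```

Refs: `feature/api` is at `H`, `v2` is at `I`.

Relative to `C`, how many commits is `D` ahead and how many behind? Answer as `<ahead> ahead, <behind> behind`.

5 ahead, 0 behind

Reachable from D: {A, B, C, D, E, F, G, I}.
Reachable from C: {C, E, I}.
Only in D's history (ahead): {A, B, D, F, G} — 5.
Only in C's history (behind): {} — 0.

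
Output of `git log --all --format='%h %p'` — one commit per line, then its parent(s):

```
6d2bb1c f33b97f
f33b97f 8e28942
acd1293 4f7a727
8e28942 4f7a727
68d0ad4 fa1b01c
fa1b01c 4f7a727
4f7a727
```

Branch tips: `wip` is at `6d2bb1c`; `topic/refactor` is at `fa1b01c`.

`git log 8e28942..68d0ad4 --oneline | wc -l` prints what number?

2

Reachable from 68d0ad4: {4f7a727, 68d0ad4, fa1b01c}.
Reachable from 8e28942: {4f7a727, 8e28942}.
In 68d0ad4's history but not 8e28942's: {68d0ad4, fa1b01c} — 2 commits.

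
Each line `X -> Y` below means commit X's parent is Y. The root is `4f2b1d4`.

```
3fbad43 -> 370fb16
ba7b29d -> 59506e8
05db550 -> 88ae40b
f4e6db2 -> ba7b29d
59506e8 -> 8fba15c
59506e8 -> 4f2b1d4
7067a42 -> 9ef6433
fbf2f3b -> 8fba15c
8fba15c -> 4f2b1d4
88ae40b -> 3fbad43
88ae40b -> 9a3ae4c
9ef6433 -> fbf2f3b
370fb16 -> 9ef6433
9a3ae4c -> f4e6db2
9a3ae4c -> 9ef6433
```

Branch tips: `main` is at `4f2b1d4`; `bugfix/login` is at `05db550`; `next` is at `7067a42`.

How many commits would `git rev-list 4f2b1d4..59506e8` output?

Reachable from 59506e8: {4f2b1d4, 59506e8, 8fba15c}.
Reachable from 4f2b1d4: {4f2b1d4}.
In 59506e8's history but not 4f2b1d4's: {59506e8, 8fba15c} — 2 commits.

2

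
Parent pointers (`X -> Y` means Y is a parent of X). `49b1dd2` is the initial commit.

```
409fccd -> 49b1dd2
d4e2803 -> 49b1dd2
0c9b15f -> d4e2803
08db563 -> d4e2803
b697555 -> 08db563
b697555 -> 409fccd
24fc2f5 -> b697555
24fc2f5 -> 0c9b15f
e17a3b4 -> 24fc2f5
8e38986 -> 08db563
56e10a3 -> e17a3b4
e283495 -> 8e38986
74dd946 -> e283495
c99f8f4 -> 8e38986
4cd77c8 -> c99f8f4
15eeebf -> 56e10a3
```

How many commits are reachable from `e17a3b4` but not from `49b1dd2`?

Reachable from e17a3b4: {08db563, 0c9b15f, 24fc2f5, 409fccd, 49b1dd2, b697555, d4e2803, e17a3b4}.
Reachable from 49b1dd2: {49b1dd2}.
In e17a3b4's history but not 49b1dd2's: {08db563, 0c9b15f, 24fc2f5, 409fccd, b697555, d4e2803, e17a3b4} — 7 commits.

7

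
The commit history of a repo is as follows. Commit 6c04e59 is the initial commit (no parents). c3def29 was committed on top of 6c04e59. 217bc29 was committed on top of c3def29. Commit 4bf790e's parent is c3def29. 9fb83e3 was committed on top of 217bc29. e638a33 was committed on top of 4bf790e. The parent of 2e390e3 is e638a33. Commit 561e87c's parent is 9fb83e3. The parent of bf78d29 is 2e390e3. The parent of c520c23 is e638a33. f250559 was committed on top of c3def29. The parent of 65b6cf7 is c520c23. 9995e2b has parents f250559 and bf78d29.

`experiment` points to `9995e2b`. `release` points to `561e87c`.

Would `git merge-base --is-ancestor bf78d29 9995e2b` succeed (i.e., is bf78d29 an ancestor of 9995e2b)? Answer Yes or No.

Ancestors of 9995e2b (commits reachable by following parents): {2e390e3, 4bf790e, 6c04e59, 9995e2b, bf78d29, c3def29, e638a33, f250559}.
bf78d29 is in that set, so it is an ancestor of 9995e2b.

Yes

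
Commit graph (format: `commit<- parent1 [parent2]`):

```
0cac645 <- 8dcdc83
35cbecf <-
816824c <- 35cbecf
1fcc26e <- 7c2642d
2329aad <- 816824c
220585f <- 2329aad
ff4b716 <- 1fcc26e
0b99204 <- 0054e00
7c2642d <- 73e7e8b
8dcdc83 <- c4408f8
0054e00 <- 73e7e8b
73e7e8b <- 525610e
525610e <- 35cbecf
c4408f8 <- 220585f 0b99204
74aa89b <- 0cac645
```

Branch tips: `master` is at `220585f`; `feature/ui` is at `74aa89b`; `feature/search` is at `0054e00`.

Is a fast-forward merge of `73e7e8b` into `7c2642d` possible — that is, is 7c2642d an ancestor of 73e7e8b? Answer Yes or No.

A fast-forward from 7c2642d to 73e7e8b is possible iff 7c2642d is an ancestor of 73e7e8b.
Ancestors of 73e7e8b: {35cbecf, 525610e, 73e7e8b}.
7c2642d is not among them, so fast-forward is not possible.

No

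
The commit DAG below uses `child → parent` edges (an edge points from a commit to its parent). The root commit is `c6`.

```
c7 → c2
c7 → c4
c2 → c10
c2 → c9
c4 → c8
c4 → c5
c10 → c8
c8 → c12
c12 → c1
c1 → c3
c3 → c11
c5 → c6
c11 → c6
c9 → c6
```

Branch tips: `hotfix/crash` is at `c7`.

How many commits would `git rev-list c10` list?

7

Walking parent pointers from c10: reachable set = {c1, c10, c11, c12, c3, c6, c8}.
That is 7 commits.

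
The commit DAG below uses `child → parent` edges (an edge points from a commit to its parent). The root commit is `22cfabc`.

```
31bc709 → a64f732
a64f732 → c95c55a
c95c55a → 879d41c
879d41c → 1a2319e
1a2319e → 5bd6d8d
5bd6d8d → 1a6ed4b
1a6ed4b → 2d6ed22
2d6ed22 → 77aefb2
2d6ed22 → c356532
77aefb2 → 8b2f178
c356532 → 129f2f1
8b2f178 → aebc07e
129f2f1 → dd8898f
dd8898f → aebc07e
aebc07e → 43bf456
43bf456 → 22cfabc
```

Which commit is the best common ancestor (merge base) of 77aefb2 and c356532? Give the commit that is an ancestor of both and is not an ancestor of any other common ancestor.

aebc07e

Ancestors of 77aefb2: {22cfabc, 43bf456, 77aefb2, 8b2f178, aebc07e}.
Ancestors of c356532: {129f2f1, 22cfabc, 43bf456, aebc07e, c356532, dd8898f}.
Common ancestors: {22cfabc, 43bf456, aebc07e}.
Among these, aebc07e is not an ancestor of any other common ancestor — it is the merge base.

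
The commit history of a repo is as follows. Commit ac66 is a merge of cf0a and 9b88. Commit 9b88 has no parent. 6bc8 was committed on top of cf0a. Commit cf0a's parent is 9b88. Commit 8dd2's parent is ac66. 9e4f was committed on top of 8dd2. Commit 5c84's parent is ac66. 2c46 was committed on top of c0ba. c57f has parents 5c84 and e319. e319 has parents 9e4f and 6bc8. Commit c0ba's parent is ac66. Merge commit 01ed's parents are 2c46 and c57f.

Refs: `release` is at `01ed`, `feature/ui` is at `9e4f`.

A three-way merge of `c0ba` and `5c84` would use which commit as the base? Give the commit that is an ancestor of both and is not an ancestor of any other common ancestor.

Ancestors of c0ba: {9b88, ac66, c0ba, cf0a}.
Ancestors of 5c84: {5c84, 9b88, ac66, cf0a}.
Common ancestors: {9b88, ac66, cf0a}.
Among these, ac66 is not an ancestor of any other common ancestor — it is the merge base.

ac66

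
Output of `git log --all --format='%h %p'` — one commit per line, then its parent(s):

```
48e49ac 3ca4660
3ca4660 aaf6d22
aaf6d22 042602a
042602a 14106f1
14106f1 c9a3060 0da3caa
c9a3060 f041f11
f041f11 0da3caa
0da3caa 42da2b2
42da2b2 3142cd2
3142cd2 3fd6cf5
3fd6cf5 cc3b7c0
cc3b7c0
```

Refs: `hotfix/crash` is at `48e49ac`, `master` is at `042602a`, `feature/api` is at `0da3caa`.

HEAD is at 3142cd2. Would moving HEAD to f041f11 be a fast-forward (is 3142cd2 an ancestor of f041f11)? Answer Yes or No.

Yes

A fast-forward from 3142cd2 to f041f11 is possible iff 3142cd2 is an ancestor of f041f11.
Ancestors of f041f11: {0da3caa, 3142cd2, 3fd6cf5, 42da2b2, cc3b7c0, f041f11}.
3142cd2 is among them, so fast-forward is possible.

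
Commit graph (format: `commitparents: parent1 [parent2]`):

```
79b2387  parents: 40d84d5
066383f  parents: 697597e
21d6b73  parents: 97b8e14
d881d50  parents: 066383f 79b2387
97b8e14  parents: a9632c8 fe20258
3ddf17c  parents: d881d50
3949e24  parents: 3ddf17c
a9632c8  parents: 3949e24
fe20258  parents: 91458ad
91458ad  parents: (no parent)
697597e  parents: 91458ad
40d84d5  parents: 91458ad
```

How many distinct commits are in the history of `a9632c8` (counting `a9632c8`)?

9

Walking parent pointers from a9632c8: reachable set = {066383f, 3949e24, 3ddf17c, 40d84d5, 697597e, 79b2387, 91458ad, a9632c8, d881d50}.
That is 9 commits.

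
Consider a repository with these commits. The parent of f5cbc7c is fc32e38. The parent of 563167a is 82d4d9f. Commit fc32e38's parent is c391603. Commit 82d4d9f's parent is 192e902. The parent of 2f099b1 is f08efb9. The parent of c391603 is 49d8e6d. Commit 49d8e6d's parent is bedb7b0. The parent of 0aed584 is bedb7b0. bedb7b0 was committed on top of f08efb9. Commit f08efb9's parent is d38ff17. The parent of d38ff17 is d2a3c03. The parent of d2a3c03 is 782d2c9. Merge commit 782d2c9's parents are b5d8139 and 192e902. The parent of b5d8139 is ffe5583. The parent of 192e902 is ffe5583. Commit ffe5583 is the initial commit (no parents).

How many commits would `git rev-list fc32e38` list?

11

Walking parent pointers from fc32e38: reachable set = {192e902, 49d8e6d, 782d2c9, b5d8139, bedb7b0, c391603, d2a3c03, d38ff17, f08efb9, fc32e38, ffe5583}.
That is 11 commits.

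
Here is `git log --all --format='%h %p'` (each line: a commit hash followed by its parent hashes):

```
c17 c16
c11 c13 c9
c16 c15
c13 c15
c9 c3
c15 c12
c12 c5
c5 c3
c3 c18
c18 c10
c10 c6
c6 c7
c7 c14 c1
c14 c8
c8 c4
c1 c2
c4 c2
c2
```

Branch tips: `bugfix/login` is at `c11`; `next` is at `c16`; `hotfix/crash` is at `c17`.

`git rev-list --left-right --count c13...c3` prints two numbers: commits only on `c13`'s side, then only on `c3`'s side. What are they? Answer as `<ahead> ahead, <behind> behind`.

Reachable from c13: {c1, c10, c12, c13, c14, c15, c18, c2, c3, c4, c5, c6, c7, c8}.
Reachable from c3: {c1, c10, c14, c18, c2, c3, c4, c6, c7, c8}.
Only in c13's history (ahead): {c12, c13, c15, c5} — 4.
Only in c3's history (behind): {} — 0.

4 ahead, 0 behind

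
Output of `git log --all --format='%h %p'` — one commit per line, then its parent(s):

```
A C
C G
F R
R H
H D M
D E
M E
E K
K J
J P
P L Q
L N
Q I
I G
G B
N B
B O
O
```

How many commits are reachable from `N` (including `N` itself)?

Walking parent pointers from N: reachable set = {B, N, O}.
That is 3 commits.

3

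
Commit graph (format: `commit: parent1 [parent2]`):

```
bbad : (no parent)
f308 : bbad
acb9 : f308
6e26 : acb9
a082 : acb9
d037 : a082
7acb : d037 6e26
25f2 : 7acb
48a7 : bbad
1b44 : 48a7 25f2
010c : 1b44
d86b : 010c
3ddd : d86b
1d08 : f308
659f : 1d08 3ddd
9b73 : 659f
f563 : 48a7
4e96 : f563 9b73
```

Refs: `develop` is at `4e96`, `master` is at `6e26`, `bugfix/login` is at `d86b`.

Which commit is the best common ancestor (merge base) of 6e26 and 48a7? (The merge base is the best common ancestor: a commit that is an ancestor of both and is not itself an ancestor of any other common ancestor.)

bbad

Ancestors of 6e26: {6e26, acb9, bbad, f308}.
Ancestors of 48a7: {48a7, bbad}.
Common ancestors: {bbad}.
The only common ancestor is bbad, so it is the merge base.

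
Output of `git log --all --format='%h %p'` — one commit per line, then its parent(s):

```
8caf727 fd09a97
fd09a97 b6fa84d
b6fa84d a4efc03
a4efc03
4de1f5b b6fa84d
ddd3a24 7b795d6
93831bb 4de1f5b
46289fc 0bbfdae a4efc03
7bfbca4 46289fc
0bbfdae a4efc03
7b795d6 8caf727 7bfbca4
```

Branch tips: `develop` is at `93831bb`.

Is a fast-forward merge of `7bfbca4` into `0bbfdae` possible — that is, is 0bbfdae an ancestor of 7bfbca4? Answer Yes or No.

A fast-forward from 0bbfdae to 7bfbca4 is possible iff 0bbfdae is an ancestor of 7bfbca4.
Ancestors of 7bfbca4: {0bbfdae, 46289fc, 7bfbca4, a4efc03}.
0bbfdae is among them, so fast-forward is possible.

Yes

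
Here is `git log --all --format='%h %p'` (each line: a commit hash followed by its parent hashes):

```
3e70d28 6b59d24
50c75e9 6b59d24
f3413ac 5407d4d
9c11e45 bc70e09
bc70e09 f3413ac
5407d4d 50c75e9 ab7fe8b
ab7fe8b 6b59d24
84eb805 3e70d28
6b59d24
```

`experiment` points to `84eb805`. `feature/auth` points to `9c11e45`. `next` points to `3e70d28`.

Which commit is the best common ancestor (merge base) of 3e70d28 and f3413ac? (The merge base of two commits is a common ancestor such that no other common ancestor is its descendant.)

Ancestors of 3e70d28: {3e70d28, 6b59d24}.
Ancestors of f3413ac: {50c75e9, 5407d4d, 6b59d24, ab7fe8b, f3413ac}.
Common ancestors: {6b59d24}.
The only common ancestor is 6b59d24, so it is the merge base.

6b59d24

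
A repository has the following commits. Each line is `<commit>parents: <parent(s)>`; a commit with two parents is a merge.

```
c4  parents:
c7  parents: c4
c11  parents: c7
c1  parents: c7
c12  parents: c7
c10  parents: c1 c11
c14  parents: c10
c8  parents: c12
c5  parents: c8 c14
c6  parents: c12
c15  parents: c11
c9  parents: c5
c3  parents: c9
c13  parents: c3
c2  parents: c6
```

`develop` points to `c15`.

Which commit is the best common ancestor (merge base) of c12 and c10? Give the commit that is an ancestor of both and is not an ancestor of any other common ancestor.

c7

Ancestors of c12: {c12, c4, c7}.
Ancestors of c10: {c1, c10, c11, c4, c7}.
Common ancestors: {c4, c7}.
Among these, c7 is not an ancestor of any other common ancestor — it is the merge base.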